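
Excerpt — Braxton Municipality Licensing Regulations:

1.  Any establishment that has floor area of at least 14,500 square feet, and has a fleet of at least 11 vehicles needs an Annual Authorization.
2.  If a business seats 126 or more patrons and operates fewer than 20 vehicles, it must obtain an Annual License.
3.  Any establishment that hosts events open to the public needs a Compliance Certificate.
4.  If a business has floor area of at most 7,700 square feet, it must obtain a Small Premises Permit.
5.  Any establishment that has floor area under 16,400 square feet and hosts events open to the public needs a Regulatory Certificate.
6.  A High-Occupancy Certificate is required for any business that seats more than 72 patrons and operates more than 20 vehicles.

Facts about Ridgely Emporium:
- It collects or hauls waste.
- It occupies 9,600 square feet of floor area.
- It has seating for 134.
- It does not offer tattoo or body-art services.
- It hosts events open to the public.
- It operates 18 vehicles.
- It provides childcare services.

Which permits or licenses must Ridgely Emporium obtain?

1. floor area 9,600 square feet < 14,500 square feet; vehicles 18 ≥ 11 → Annual Authorization not required.
2. seating 134 ≥ 126; vehicles 18 < 20 → Annual License required.
3. hosts events open to the public → Compliance Certificate required.
4. floor area 9,600 square feet > 7,700 square feet → Small Premises Permit not required.
5. floor area 9,600 square feet < 16,400 square feet; hosts events open to the public → Regulatory Certificate required.
6. seating 134 > 72; vehicles 18 ≤ 20 → High-Occupancy Certificate not required.

Annual License, Compliance Certificate, Regulatory Certificate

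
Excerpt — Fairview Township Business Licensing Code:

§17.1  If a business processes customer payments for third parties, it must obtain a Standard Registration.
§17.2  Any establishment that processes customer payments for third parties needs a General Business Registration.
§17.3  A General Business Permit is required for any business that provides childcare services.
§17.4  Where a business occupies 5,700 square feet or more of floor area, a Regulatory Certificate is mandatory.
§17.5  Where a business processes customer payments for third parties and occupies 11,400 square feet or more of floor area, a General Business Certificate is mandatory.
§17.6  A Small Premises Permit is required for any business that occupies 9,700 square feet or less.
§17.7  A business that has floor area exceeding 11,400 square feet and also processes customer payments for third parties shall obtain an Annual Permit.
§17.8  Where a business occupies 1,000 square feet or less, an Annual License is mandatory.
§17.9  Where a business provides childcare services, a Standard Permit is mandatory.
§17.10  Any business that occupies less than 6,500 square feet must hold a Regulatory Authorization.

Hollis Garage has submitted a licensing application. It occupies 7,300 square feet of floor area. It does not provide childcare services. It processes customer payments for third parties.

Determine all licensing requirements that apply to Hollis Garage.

§17.1 processes customer payments for third parties → Standard Registration required.
§17.2 processes customer payments for third parties → General Business Registration required.
§17.3 does not provide childcare services → General Business Permit not required.
§17.4 floor area 7,300 square feet ≥ 5,700 square feet → Regulatory Certificate required.
§17.5 processes customer payments for third parties; floor area 7,300 square feet < 11,400 square feet → General Business Certificate not required.
§17.6 floor area 7,300 square feet ≤ 9,700 square feet → Small Premises Permit required.
§17.7 floor area 7,300 square feet ≤ 11,400 square feet; processes customer payments for third parties → Annual Permit not required.
§17.8 floor area 7,300 square feet > 1,000 square feet → Annual License not required.
§17.9 does not provide childcare services → Standard Permit not required.
§17.10 floor area 7,300 square feet ≥ 6,500 square feet → Regulatory Authorization not required.

General Business Registration, Regulatory Certificate, Small Premises Permit, Standard Registration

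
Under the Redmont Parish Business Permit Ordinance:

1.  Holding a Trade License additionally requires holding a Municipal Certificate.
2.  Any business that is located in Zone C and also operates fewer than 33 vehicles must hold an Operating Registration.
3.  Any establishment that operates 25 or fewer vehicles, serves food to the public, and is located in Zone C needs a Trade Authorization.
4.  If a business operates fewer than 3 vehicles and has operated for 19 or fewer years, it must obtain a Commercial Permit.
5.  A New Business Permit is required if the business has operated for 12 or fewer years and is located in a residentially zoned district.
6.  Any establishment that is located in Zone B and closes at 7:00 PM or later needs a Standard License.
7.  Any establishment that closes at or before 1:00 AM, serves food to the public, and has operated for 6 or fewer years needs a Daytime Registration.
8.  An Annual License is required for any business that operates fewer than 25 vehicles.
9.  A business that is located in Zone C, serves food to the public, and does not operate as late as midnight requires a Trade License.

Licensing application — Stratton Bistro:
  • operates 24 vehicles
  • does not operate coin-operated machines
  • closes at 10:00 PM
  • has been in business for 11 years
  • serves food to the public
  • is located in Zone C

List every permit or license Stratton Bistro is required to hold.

1. Trade License is required → Municipal Certificate also required.
2. is located in Zone C; vehicles 24 < 33 → Operating Registration required.
3. vehicles 24 ≤ 25; serves food to the public; is located in Zone C → Trade Authorization required.
4. vehicles 24 ≥ 3; years in business 11 ≤ 19 → Commercial Permit not required.
5. years in business 11 ≤ 12; is located in Zone C (not: is located in a residentially zoned district) → New Business Permit not required.
6. is located in Zone C (not: is located in Zone B); closes 10:00 PM, after 7:00 PM → Standard License not required.
7. closes 10:00 PM, at/before 1:00 AM; serves food to the public; years in business 11 > 6 → Daytime Registration not required.
8. vehicles 24 < 25 → Annual License required.
9. is located in Zone C; serves food to the public; closes 10:00 PM, at/before midnight → Trade License required.

Annual License, Municipal Certificate, Operating Registration, Trade Authorization, Trade License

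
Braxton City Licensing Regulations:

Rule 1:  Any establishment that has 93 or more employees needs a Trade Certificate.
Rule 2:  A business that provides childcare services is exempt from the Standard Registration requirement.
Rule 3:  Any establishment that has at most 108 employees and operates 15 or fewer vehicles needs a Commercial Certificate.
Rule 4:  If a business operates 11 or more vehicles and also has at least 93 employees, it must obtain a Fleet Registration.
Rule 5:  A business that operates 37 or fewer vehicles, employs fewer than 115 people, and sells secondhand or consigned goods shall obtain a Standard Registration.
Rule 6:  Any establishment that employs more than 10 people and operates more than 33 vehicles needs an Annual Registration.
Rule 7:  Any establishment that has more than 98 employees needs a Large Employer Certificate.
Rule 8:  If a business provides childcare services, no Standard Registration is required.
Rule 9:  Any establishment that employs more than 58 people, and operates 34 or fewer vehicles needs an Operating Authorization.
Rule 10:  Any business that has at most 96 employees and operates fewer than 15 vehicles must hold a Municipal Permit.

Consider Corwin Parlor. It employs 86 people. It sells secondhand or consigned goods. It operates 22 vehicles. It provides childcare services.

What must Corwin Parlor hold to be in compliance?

Rule 1: employees 86 < 93 → Trade Certificate not required.
Rule 2: provides childcare services → exempt from Standard Registration.
Rule 3: employees 86 ≤ 108; vehicles 22 > 15 → Commercial Certificate not required.
Rule 4: vehicles 22 ≥ 11; employees 86 < 93 → Fleet Registration not required.
Rule 5: vehicles 22 ≤ 37; employees 86 < 115; sells secondhand or consigned goods → Standard Registration required.
Rule 6: employees 86 > 10; vehicles 22 ≤ 33 → Annual Registration not required.
Rule 7: employees 86 ≤ 98 → Large Employer Certificate not required.
Rule 8: provides childcare services → exempt from Standard Registration.
Rule 9: employees 86 > 58; vehicles 22 ≤ 34 → Operating Authorization required.
Rule 10: employees 86 ≤ 96; vehicles 22 ≥ 15 → Municipal Permit not required.

Operating Authorization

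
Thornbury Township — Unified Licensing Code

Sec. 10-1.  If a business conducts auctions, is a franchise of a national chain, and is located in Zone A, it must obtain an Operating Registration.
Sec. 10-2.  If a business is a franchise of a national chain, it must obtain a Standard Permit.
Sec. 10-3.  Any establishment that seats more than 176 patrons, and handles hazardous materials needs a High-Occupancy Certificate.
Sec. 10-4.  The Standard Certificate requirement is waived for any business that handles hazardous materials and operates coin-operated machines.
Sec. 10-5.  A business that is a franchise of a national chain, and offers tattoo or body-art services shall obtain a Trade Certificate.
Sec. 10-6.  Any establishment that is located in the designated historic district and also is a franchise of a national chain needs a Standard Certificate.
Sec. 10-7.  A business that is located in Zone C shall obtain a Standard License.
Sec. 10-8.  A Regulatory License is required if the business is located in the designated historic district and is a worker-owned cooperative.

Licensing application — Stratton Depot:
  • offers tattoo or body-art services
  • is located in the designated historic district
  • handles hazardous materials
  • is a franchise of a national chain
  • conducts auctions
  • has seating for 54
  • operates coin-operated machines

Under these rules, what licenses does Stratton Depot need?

Sec. 10-1. conducts auctions; is a franchise of a national chain; is located in the designated historic district (not: is located in Zone A) → Operating Registration not required.
Sec. 10-2. is a franchise of a national chain → Standard Permit required.
Sec. 10-3. seating 54 ≤ 176; handles hazardous materials → High-Occupancy Certificate not required.
Sec. 10-4. handles hazardous materials; operates coin-operated machines → exempt from Standard Certificate.
Sec. 10-5. is a franchise of a national chain; offers tattoo or body-art services → Trade Certificate required.
Sec. 10-6. is located in the designated historic district; is a franchise of a national chain → Standard Certificate required.
Sec. 10-7. is located in the designated historic district (not: is located in Zone C) → Standard License not required.
Sec. 10-8. is located in the designated historic district; is a franchise of a national chain (not: is a worker-owned cooperative) → Regulatory License not required.

Standard Permit, Trade Certificate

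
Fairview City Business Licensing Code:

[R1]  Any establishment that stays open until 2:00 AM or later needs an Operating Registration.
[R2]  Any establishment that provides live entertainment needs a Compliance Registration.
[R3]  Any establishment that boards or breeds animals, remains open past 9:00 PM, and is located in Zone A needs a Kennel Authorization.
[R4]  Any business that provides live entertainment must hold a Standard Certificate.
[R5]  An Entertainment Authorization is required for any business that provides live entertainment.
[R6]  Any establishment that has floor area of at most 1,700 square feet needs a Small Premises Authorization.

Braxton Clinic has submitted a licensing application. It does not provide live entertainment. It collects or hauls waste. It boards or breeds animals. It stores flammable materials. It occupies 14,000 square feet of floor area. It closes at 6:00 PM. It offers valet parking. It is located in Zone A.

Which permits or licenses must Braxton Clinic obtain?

None

[R1] closes 6:00 PM, at/before 2:00 AM → Operating Registration not required.
[R2] does not provide live entertainment → Compliance Registration not required.
[R3] boards or breeds animals; closes 6:00 PM, at/before 9:00 PM; is located in Zone A → Kennel Authorization not required.
[R4] does not provide live entertainment → Standard Certificate not required.
[R5] does not provide live entertainment → Entertainment Authorization not required.
[R6] floor area 14,000 square feet > 1,700 square feet → Small Premises Authorization not required.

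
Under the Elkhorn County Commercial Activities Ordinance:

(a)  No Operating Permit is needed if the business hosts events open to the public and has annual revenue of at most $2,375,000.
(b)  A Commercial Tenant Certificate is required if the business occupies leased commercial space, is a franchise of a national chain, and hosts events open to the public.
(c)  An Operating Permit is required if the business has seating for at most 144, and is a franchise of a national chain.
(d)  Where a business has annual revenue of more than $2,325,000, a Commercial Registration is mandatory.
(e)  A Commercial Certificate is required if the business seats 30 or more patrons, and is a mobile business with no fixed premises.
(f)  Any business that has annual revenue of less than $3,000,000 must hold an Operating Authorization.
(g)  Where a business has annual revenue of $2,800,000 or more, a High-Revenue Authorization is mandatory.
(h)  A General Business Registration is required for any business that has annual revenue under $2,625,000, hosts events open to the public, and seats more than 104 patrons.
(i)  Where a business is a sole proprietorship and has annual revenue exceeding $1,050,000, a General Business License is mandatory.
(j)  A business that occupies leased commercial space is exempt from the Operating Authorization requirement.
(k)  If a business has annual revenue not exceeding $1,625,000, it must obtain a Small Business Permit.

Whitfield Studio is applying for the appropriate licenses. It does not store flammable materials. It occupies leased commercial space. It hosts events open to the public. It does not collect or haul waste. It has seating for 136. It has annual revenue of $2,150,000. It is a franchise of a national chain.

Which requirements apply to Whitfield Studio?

(a) hosts events open to the public; revenue $2,150,000 ≤ $2,375,000 → exempt from Operating Permit.
(b) occupies leased commercial space; is a franchise of a national chain; hosts events open to the public → Commercial Tenant Certificate required.
(c) seating 136 ≤ 144; is a franchise of a national chain → Operating Permit required.
(d) revenue $2,150,000 ≤ $2,325,000 → Commercial Registration not required.
(e) seating 136 ≥ 30; occupies leased commercial space (not: is a mobile business with no fixed premises) → Commercial Certificate not required.
(f) revenue $2,150,000 < $3,000,000 → Operating Authorization required.
(g) revenue $2,150,000 < $2,800,000 → High-Revenue Authorization not required.
(h) revenue $2,150,000 < $2,625,000; hosts events open to the public; seating 136 > 104 → General Business Registration required.
(i) is a franchise of a national chain (not: is a sole proprietorship); revenue $2,150,000 > $1,050,000 → General Business License not required.
(j) occupies leased commercial space → exempt from Operating Authorization.
(k) revenue $2,150,000 > $1,625,000 → Small Business Permit not required.

Commercial Tenant Certificate, General Business Registration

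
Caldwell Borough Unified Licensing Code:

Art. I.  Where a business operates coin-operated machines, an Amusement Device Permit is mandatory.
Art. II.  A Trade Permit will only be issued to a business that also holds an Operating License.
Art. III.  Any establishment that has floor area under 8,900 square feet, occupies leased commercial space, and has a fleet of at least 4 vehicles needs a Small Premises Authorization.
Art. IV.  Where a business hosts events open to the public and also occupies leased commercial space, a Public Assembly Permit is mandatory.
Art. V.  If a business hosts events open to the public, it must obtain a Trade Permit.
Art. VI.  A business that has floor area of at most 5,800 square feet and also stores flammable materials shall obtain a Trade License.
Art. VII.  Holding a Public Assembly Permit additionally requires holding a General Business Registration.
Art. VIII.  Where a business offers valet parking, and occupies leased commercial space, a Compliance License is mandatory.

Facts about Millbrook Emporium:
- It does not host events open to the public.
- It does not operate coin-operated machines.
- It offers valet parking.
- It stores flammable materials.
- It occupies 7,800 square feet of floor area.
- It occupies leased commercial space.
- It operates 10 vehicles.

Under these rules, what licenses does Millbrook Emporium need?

Art. I. does not operate coin-operated machines → Amusement Device Permit not required.
Art. II. Trade Permit is not required → no effect.
Art. III. floor area 7,800 square feet < 8,900 square feet; occupies leased commercial space; vehicles 10 ≥ 4 → Small Premises Authorization required.
Art. IV. does not host events open to the public; occupies leased commercial space → Public Assembly Permit not required.
Art. V. does not host events open to the public → Trade Permit not required.
Art. VI. floor area 7,800 square feet > 5,800 square feet; stores flammable materials → Trade License not required.
Art. VII. Public Assembly Permit is not required → no effect.
Art. VIII. offers valet parking; occupies leased commercial space → Compliance License required.

Compliance License, Small Premises Authorization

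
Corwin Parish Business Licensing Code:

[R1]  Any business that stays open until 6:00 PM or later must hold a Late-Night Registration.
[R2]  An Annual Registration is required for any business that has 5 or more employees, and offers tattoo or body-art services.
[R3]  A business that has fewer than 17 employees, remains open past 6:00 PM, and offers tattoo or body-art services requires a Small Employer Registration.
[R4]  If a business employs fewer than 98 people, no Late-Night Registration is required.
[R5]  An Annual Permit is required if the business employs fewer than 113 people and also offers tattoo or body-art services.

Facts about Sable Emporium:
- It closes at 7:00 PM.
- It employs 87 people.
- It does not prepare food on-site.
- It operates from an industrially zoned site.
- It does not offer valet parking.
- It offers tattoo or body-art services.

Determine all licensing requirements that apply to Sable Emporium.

Annual Permit, Annual Registration

[R1] closes 7:00 PM, after 6:00 PM → Late-Night Registration required.
[R2] employees 87 ≥ 5; offers tattoo or body-art services → Annual Registration required.
[R3] employees 87 ≥ 17; closes 7:00 PM, after 6:00 PM; offers tattoo or body-art services → Small Employer Registration not required.
[R4] employees 87 < 98 → exempt from Late-Night Registration.
[R5] employees 87 < 113; offers tattoo or body-art services → Annual Permit required.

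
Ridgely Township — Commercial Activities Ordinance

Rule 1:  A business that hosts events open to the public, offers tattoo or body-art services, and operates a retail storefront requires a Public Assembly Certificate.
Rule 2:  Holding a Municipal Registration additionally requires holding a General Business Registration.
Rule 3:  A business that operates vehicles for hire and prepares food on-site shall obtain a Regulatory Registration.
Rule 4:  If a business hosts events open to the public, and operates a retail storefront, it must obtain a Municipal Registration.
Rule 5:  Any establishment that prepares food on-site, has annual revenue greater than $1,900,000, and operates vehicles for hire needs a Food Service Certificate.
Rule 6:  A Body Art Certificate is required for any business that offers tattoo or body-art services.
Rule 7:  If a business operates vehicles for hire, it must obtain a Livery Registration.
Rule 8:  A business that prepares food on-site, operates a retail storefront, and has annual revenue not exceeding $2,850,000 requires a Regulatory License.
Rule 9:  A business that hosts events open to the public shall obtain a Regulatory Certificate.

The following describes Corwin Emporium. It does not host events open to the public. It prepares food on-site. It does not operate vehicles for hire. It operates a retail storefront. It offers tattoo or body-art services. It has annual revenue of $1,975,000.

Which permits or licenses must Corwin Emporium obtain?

Rule 1: does not host events open to the public; offers tattoo or body-art services; operates a retail storefront → Public Assembly Certificate not required.
Rule 2: Municipal Registration is not required → no effect.
Rule 3: does not operate vehicles for hire; prepares food on-site → Regulatory Registration not required.
Rule 4: does not host events open to the public; operates a retail storefront → Municipal Registration not required.
Rule 5: prepares food on-site; revenue $1,975,000 > $1,900,000; does not operate vehicles for hire → Food Service Certificate not required.
Rule 6: offers tattoo or body-art services → Body Art Certificate required.
Rule 7: does not operate vehicles for hire → Livery Registration not required.
Rule 8: prepares food on-site; operates a retail storefront; revenue $1,975,000 ≤ $2,850,000 → Regulatory License required.
Rule 9: does not host events open to the public → Regulatory Certificate not required.

Body Art Certificate, Regulatory License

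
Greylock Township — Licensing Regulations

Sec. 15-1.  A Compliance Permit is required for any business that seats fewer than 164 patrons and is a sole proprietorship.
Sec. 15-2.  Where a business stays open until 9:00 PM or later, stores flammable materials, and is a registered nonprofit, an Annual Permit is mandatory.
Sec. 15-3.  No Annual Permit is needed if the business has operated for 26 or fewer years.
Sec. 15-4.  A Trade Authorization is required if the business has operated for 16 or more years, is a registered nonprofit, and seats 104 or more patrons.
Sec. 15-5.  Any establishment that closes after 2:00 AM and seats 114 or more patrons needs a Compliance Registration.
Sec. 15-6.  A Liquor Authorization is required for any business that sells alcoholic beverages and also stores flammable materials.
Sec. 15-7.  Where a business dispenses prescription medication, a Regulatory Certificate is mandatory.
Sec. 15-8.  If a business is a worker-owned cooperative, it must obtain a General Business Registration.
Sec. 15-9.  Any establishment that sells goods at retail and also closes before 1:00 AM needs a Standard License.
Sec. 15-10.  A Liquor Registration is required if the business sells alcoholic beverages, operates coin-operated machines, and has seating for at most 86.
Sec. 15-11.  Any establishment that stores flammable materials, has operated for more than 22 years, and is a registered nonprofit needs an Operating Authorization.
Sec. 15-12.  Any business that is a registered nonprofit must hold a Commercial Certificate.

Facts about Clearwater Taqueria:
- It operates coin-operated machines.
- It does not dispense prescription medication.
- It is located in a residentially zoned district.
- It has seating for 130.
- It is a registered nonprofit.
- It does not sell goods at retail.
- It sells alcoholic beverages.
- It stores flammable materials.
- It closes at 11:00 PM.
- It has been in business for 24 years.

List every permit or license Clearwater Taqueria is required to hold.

Commercial Certificate, Liquor Authorization, Operating Authorization, Trade Authorization

Sec. 15-1. seating 130 < 164; is a registered nonprofit (not: is a sole proprietorship) → Compliance Permit not required.
Sec. 15-2. closes 11:00 PM, after 9:00 PM; stores flammable materials; is a registered nonprofit → Annual Permit required.
Sec. 15-3. years in business 24 ≤ 26 → exempt from Annual Permit.
Sec. 15-4. years in business 24 ≥ 16; is a registered nonprofit; seating 130 ≥ 104 → Trade Authorization required.
Sec. 15-5. closes 11:00 PM, at/before 2:00 AM; seating 130 ≥ 114 → Compliance Registration not required.
Sec. 15-6. sells alcoholic beverages; stores flammable materials → Liquor Authorization required.
Sec. 15-7. does not dispense prescription medication → Regulatory Certificate not required.
Sec. 15-8. is a registered nonprofit (not: is a worker-owned cooperative) → General Business Registration not required.
Sec. 15-9. does not sell goods at retail; closes 11:00 PM, at/before 1:00 AM → Standard License not required.
Sec. 15-10. sells alcoholic beverages; operates coin-operated machines; seating 130 > 86 → Liquor Registration not required.
Sec. 15-11. stores flammable materials; years in business 24 > 22; is a registered nonprofit → Operating Authorization required.
Sec. 15-12. is a registered nonprofit → Commercial Certificate required.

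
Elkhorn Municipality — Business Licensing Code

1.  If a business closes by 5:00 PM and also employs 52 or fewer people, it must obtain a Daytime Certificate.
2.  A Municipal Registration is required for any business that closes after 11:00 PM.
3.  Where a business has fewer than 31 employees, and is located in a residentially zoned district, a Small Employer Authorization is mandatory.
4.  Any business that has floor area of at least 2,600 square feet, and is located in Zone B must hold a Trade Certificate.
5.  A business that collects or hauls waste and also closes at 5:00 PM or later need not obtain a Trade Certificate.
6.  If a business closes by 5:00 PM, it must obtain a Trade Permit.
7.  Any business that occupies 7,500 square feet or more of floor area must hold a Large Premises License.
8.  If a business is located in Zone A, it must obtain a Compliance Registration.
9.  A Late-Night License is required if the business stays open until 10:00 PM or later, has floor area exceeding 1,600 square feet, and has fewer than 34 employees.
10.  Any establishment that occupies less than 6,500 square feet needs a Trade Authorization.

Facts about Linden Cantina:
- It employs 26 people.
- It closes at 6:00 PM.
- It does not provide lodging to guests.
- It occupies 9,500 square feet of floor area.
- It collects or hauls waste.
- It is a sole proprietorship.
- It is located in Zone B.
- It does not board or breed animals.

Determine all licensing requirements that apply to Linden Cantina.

1. closes 6:00 PM, after 5:00 PM; employees 26 ≤ 52 → Daytime Certificate not required.
2. closes 6:00 PM, at/before 11:00 PM → Municipal Registration not required.
3. employees 26 < 31; is located in Zone B (not: is located in a residentially zoned district) → Small Employer Authorization not required.
4. floor area 9,500 square feet ≥ 2,600 square feet; is located in Zone B → Trade Certificate required.
5. collects or hauls waste; closes 6:00 PM, after 5:00 PM → exempt from Trade Certificate.
6. closes 6:00 PM, after 5:00 PM → Trade Permit not required.
7. floor area 9,500 square feet ≥ 7,500 square feet → Large Premises License required.
8. is located in Zone B (not: is located in Zone A) → Compliance Registration not required.
9. closes 6:00 PM, at/before 10:00 PM; floor area 9,500 square feet > 1,600 square feet; employees 26 < 34 → Late-Night License not required.
10. floor area 9,500 square feet ≥ 6,500 square feet → Trade Authorization not required.

Large Premises License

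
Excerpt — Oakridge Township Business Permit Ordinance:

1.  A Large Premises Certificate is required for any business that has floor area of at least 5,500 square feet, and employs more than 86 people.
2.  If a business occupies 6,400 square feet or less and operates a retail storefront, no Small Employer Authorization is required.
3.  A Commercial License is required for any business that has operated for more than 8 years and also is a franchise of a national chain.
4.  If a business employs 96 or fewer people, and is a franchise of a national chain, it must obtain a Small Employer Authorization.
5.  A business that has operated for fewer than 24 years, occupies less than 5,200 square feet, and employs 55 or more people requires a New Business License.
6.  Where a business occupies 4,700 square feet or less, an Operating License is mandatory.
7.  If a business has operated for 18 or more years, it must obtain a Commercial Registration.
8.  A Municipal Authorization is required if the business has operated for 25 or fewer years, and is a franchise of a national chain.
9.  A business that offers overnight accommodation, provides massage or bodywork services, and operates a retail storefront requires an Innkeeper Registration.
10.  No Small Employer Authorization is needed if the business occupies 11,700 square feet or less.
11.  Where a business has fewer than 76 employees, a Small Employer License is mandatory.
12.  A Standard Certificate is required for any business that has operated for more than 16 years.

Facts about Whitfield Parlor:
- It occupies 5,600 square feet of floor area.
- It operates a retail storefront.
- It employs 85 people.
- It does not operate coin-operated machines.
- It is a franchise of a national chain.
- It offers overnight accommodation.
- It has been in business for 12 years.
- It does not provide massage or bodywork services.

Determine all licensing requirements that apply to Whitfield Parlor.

1. floor area 5,600 square feet ≥ 5,500 square feet; employees 85 ≤ 86 → Large Premises Certificate not required.
2. floor area 5,600 square feet ≤ 6,400 square feet; operates a retail storefront → exempt from Small Employer Authorization.
3. years in business 12 > 8; is a franchise of a national chain → Commercial License required.
4. employees 85 ≤ 96; is a franchise of a national chain → Small Employer Authorization required.
5. years in business 12 < 24; floor area 5,600 square feet ≥ 5,200 square feet; employees 85 ≥ 55 → New Business License not required.
6. floor area 5,600 square feet > 4,700 square feet → Operating License not required.
7. years in business 12 < 18 → Commercial Registration not required.
8. years in business 12 ≤ 25; is a franchise of a national chain → Municipal Authorization required.
9. offers overnight accommodation; does not provide massage or bodywork services; operates a retail storefront → Innkeeper Registration not required.
10. floor area 5,600 square feet ≤ 11,700 square feet → exempt from Small Employer Authorization.
11. employees 85 ≥ 76 → Small Employer License not required.
12. years in business 12 ≤ 16 → Standard Certificate not required.

Commercial License, Municipal Authorization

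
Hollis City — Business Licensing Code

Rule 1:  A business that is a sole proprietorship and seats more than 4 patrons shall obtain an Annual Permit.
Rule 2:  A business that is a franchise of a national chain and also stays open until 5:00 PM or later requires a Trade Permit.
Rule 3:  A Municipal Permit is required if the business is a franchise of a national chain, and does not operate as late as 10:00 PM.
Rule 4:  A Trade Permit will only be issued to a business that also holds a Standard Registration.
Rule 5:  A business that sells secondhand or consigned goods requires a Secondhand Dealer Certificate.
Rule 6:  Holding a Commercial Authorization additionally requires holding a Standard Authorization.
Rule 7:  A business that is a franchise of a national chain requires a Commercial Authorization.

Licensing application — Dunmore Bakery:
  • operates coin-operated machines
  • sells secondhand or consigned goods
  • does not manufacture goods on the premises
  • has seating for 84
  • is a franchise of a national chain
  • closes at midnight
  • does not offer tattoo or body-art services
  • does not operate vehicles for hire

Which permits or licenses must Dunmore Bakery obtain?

Rule 1: is a franchise of a national chain (not: is a sole proprietorship); seating 84 > 4 → Annual Permit not required.
Rule 2: is a franchise of a national chain; closes midnight, after 5:00 PM → Trade Permit required.
Rule 3: is a franchise of a national chain; closes midnight, after 10:00 PM → Municipal Permit not required.
Rule 4: Trade Permit is required → Standard Registration also required.
Rule 5: sells secondhand or consigned goods → Secondhand Dealer Certificate required.
Rule 6: Commercial Authorization is required → Standard Authorization also required.
Rule 7: is a franchise of a national chain → Commercial Authorization required.

Commercial Authorization, Secondhand Dealer Certificate, Standard Authorization, Standard Registration, Trade Permit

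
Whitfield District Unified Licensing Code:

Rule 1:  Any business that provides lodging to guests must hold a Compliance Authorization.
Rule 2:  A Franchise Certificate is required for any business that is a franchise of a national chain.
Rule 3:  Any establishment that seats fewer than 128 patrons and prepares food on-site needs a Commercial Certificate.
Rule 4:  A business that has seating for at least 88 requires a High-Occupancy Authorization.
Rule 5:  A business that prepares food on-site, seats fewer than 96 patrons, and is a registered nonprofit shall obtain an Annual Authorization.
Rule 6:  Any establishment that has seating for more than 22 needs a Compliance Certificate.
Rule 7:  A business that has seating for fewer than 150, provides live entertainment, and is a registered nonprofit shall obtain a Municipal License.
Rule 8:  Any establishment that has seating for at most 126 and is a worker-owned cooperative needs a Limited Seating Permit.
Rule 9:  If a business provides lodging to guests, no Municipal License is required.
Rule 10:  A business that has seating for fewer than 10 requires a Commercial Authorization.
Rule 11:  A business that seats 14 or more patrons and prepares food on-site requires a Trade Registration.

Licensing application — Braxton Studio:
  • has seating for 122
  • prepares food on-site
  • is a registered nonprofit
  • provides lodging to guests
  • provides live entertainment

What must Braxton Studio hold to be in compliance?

Rule 1: provides lodging to guests → Compliance Authorization required.
Rule 2: is a registered nonprofit (not: is a franchise of a national chain) → Franchise Certificate not required.
Rule 3: seating 122 < 128; prepares food on-site → Commercial Certificate required.
Rule 4: seating 122 ≥ 88 → High-Occupancy Authorization required.
Rule 5: prepares food on-site; seating 122 ≥ 96; is a registered nonprofit → Annual Authorization not required.
Rule 6: seating 122 > 22 → Compliance Certificate required.
Rule 7: seating 122 < 150; provides live entertainment; is a registered nonprofit → Municipal License required.
Rule 8: seating 122 ≤ 126; is a registered nonprofit (not: is a worker-owned cooperative) → Limited Seating Permit not required.
Rule 9: provides lodging to guests → exempt from Municipal License.
Rule 10: seating 122 ≥ 10 → Commercial Authorization not required.
Rule 11: seating 122 ≥ 14; prepares food on-site → Trade Registration required.

Commercial Certificate, Compliance Authorization, Compliance Certificate, High-Occupancy Authorization, Trade Registration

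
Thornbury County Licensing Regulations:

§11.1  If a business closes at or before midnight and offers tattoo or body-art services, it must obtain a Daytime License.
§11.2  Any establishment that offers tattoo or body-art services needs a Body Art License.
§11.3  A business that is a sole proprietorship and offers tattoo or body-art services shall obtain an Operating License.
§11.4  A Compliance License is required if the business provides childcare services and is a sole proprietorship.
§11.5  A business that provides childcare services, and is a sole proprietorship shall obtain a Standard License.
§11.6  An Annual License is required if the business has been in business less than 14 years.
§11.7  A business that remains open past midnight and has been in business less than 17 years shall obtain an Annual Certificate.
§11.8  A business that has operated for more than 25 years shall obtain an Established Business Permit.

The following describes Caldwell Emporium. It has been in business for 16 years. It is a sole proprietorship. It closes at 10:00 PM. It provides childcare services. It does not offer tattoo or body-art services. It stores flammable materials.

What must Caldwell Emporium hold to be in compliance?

Compliance License, Standard License

§11.1 closes 10:00 PM, at/before midnight; does not offer tattoo or body-art services → Daytime License not required.
§11.2 does not offer tattoo or body-art services → Body Art License not required.
§11.3 is a sole proprietorship; does not offer tattoo or body-art services → Operating License not required.
§11.4 provides childcare services; is a sole proprietorship → Compliance License required.
§11.5 provides childcare services; is a sole proprietorship → Standard License required.
§11.6 years in business 16 ≥ 14 → Annual License not required.
§11.7 closes 10:00 PM, at/before midnight; years in business 16 < 17 → Annual Certificate not required.
§11.8 years in business 16 ≤ 25 → Established Business Permit not required.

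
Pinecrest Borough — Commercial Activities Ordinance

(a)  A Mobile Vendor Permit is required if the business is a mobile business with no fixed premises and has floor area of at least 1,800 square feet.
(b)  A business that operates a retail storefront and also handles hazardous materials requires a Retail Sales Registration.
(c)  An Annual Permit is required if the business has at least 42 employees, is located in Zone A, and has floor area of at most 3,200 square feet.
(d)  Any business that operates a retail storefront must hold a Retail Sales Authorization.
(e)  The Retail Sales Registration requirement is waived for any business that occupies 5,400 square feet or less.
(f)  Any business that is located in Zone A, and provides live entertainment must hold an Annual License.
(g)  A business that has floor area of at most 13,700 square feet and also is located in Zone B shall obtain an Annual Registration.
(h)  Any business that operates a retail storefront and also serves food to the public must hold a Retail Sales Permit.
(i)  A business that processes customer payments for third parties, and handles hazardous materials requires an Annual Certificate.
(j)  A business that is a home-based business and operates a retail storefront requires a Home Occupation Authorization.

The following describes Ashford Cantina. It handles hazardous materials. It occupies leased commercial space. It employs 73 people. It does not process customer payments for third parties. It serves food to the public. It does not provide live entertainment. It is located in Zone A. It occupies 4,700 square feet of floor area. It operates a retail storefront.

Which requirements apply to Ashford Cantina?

(a) occupies leased commercial space (not: is a mobile business with no fixed premises); floor area 4,700 square feet ≥ 1,800 square feet → Mobile Vendor Permit not required.
(b) operates a retail storefront; handles hazardous materials → Retail Sales Registration required.
(c) employees 73 ≥ 42; is located in Zone A; floor area 4,700 square feet > 3,200 square feet → Annual Permit not required.
(d) operates a retail storefront → Retail Sales Authorization required.
(e) floor area 4,700 square feet ≤ 5,400 square feet → exempt from Retail Sales Registration.
(f) is located in Zone A; does not provide live entertainment → Annual License not required.
(g) floor area 4,700 square feet ≤ 13,700 square feet; is located in Zone A (not: is located in Zone B) → Annual Registration not required.
(h) operates a retail storefront; serves food to the public → Retail Sales Permit required.
(i) does not process customer payments for third parties; handles hazardous materials → Annual Certificate not required.
(j) occupies leased commercial space (not: is a home-based business); operates a retail storefront → Home Occupation Authorization not required.

Retail Sales Authorization, Retail Sales Permit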